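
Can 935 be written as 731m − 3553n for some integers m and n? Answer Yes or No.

Yes

By Bézout, 731m − 3553n = 935 has integer solutions iff gcd(731, 3553) | 935.
Euclid: 3553 = 4·731 + 629; 731 = 1·629 + 102; 629 = 6·102 + 17; 102 = 6·17 + 0. gcd = 17; 935 mod 17 = 0. Yes.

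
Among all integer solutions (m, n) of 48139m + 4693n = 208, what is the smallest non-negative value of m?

Euclid: 48139 = 10·4693 + 1209; 4693 = 3·1209 + 1066; 1209 = 1·1066 + 143; 1066 = 7·143 + 65; 143 = 2·65 + 13; 65 = 5·13 + 0 → gcd = 13; 208 = 13·16.
Back-substitution yields 48139·(66) + 4693·(-677) = 13, so one solution is m = 66·16 = 1056, n = -677·16 = -10832.
Solutions in m differ by 4693/13 = 361; the one in [0, 361) is 1056 mod 361 = 334.

334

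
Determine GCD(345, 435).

15

345 = 3 · 5 · 23
435 = 3 · 5 · 29
Common: 3 · 5 = 15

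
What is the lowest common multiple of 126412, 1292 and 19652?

126412 = 2² · 11 · 13² · 17; 1292 = 2² · 17 · 19; 19652 = 2² · 17³
lcm takes max exponent of each prime: 2² · 11 · 13² · 17³ · 19 = 694128292

694128292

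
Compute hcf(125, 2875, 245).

5

gcd(125, 2875): 2875 = 23·125 + 0 → 125
gcd(125, 245): 245 = 1·125 + 120; 125 = 1·120 + 5; 120 = 24·5 + 0 → 5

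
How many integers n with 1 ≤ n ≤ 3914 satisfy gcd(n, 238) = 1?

1578

Prime factors of 238: 2, 7, 17. Count integers ≤ 3914 divisible by none of them.
By inclusion–exclusion: 3914 − ⌊3914/2⌋ − ⌊3914/7⌋ − ⌊3914/17⌋ + ⌊3914/14⌋ + ⌊3914/34⌋ + ⌊3914/119⌋ − ⌊3914/238⌋ = 1578.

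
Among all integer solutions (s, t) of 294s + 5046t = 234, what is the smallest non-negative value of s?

Euclid: 5046 = 17·294 + 48; 294 = 6·48 + 6; 48 = 8·6 + 0 → gcd = 6; 234 = 6·39.
Back-substitution yields 294·(103) + 5046·(-6) = 6, so one solution is s = 103·39 = 4017, t = -6·39 = -234.
Solutions in s differ by 5046/6 = 841; the one in [0, 841) is 4017 mod 841 = 653.

653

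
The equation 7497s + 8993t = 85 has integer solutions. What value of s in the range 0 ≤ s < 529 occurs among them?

30

gcd(7497, 8993) = 17 (Euclid: 8993 = 1·7497 + 1496; 7497 = 5·1496 + 17; 1496 = 88·17 + 0), and 17 | 85.
Extended Euclid: 7497·(6) + 8993·(-5) = 17. Scale by 5: s₀ = 30.
General solution s = s₀ + 529k; reducing mod 529 gives s = 30 (and t = -25).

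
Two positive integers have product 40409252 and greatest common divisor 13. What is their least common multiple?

3108404

gcd·lcm = product, so lcm = 40409252/13 = 3108404.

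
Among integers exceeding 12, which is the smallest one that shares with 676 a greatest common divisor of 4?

676 = 4·169. Any m with gcd(m, 676) = 4 is a multiple of 4, say 4s, with s coprime to 169.
Need s > 12/4, so s ≥ 4. First s ≥ 4 with gcd(s, 169) = 1 is s = 4. Thus m = 4·4 = 16.

16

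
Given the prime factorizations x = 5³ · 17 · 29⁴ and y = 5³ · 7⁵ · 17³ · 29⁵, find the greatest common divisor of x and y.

1502972125

min exponent per shared prime: 5³ · 17 · 29⁴ = 1502972125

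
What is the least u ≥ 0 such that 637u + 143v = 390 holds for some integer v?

6

gcd(637, 143) = 13 (Euclid: 637 = 4·143 + 65; 143 = 2·65 + 13; 65 = 5·13 + 0), and 13 | 390.
Extended Euclid: 637·(-2) + 143·(9) = 13. Scale by 30: u₀ = -60.
General solution u = u₀ + 11t; reducing mod 11 gives u = 6 (and v = -24).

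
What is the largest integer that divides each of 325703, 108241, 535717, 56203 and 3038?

325703 = 7² · 17² · 23; 108241 = 7² · 47²; 535717 = 7² · 13 · 29²; 56203 = 7² · 31 · 37; 3038 = 2 · 7² · 31
gcd takes min exponent of each prime: 7² = 49

49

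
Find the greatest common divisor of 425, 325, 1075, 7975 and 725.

gcd(425, 325): 425 = 1·325 + 100; 325 = 3·100 + 25; 100 = 4·25 + 0 → 25
gcd(25, 1075): 1075 = 43·25 + 0 → 25
gcd(25, 7975): 7975 = 319·25 + 0 → 25
gcd(25, 725): 725 = 29·25 + 0 → 25

25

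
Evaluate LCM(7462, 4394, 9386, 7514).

7462 = 2 · 7 · 13 · 41; 4394 = 2 · 13³; 9386 = 2 · 13 · 19²; 7514 = 2 · 13 · 17²
lcm takes max exponent of each prime: 2 · 7 · 13³ · 17² · 19² · 41 = 131567006662

131567006662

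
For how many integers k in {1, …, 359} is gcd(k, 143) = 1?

143 = 11·13. Inclusion–exclusion on these primes:
359 − ⌊359/11⌋ − ⌊359/13⌋ + ⌊359/143⌋ = 302

302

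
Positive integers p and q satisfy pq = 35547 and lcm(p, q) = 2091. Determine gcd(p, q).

From gcd × lcm = pq: gcd = 35547 / 2091 = 17.

17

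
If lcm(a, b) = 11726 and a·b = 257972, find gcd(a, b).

22

gcd·lcm = product, so gcd = 257972/11726 = 22.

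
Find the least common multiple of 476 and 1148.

19516

gcd first: 1148 = 2·476 + 196; 476 = 2·196 + 84; 196 = 2·84 + 28; 84 = 3·28 + 0 → gcd = 28
lcm = 476·1148/gcd = 546448/28 = 19516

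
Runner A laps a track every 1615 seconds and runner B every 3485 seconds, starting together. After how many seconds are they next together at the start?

1615 = 5 · 17 · 19; 3485 = 5 · 17 · 41
max exponents: 5 · 17 · 19 · 41 = 66215

66215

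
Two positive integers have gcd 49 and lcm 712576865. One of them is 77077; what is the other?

453005

Using ab = gcd(a,b)·lcm(a,b) = 49·712576865 = 34916266385, we get b = 34916266385/77077 = 453005.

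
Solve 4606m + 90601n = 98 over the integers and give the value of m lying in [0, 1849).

Euclid: 90601 = 19·4606 + 3087; 4606 = 1·3087 + 1519; 3087 = 2·1519 + 49; 1519 = 31·49 + 0 → gcd = 49; 98 = 49·2.
Back-substitution yields 4606·(-59) + 90601·(3) = 49, so one solution is m = -59·2 = -118, n = 3·2 = 6.
Solutions in m differ by 90601/49 = 1849; the one in [0, 1849) is -118 mod 1849 = 1731.

1731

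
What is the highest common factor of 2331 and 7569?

2331 = 3² · 7 · 37
7569 = 3² · 29²
Common: 3² = 9

9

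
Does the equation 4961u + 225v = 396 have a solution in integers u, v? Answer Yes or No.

gcd(4961, 225): 4961 = 22·225 + 11; 225 = 20·11 + 5; 11 = 2·5 + 1; 5 = 5·1 + 0 → 1
1 divides 396, so a solution exists.

Yes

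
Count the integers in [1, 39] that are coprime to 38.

19

38 = 2·19. Inclusion–exclusion on these primes:
39 − ⌊39/2⌋ − ⌊39/19⌋ + ⌊39/38⌋ = 19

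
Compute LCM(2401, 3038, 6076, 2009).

lcm(2401, 3038) = 2401·3038/gcd = 7294238/49 = 148862
lcm(148862, 6076) = 148862·6076/gcd = 904485512/3038 = 297724
lcm(297724, 2009) = 297724·2009/gcd = 598127516/49 = 12206684

12206684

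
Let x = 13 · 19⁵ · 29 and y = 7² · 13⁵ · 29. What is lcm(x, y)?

max exponent per prime: 7² · 13⁵ · 19⁵ · 29 = 1306408039155947

1306408039155947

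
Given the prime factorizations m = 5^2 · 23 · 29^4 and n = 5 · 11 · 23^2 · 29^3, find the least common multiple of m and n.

max exponent per prime: 5^2 · 11 · 23^2 · 29^4 = 102891703475

102891703475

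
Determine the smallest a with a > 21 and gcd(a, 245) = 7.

gcd(a, 245) = 7 forces 7 | a; write a = 7s. Then gcd(7s, 7·35) = 7·gcd(s, 35), so need gcd(s, 35) = 1.
7s > 21 gives s ≥ 4. The least s ≥ 4 coprime to 35 is 4, so a = 7·4 = 28.

28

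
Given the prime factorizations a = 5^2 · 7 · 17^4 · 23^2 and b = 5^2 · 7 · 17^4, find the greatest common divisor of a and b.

14616175

min exponent per shared prime: 5^2 · 7 · 17^4 = 14616175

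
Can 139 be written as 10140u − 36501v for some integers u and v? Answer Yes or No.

gcd(10140, 36501): 36501 = 3·10140 + 6081; 10140 = 1·6081 + 4059; 6081 = 1·4059 + 2022; 4059 = 2·2022 + 15; 2022 = 134·15 + 12; 15 = 1·12 + 3; 12 = 4·3 + 0 → 3
3 does not divide 139, so a solution does not exist.

No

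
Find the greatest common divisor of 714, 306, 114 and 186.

6

gcd(714, 306): 714 = 2·306 + 102; 306 = 3·102 + 0 → 102
gcd(102, 114): 114 = 1·102 + 12; 102 = 8·12 + 6; 12 = 2·6 + 0 → 6
gcd(6, 186): 186 = 31·6 + 0 → 6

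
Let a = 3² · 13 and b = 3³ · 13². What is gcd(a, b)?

117

min exponent per shared prime: 3² · 13 = 117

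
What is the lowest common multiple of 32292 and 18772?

11657412

32292 = 2² · 3³ · 13 · 23; 18772 = 2² · 13 · 19²
max exponents: 2² · 3³ · 13 · 19² · 23 = 11657412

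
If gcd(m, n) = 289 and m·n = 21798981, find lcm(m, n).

Since gcd(m,n)·lcm(m,n) = mn, lcm = 21798981/289 = 75429.

75429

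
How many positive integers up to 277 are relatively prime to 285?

Prime factors of 285: 3, 5, 19. Count integers ≤ 277 divisible by none of them.
By inclusion–exclusion: 277 − ⌊277/3⌋ − ⌊277/5⌋ − ⌊277/19⌋ + ⌊277/15⌋ + ⌊277/57⌋ + ⌊277/95⌋ − ⌊277/285⌋ = 140.

140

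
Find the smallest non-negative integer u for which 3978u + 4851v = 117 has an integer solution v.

111

gcd(3978, 4851) = 9 (Euclid: 4851 = 1·3978 + 873; 3978 = 4·873 + 486; 873 = 1·486 + 387; 486 = 1·387 + 99; 387 = 3·99 + 90; 99 = 1·90 + 9; 90 = 10·9 + 0), and 9 | 117.
Extended Euclid: 3978·(50) + 4851·(-41) = 9. Scale by 13: u₀ = 650.
General solution u = u₀ + 539t; reducing mod 539 gives u = 111 (and v = -91).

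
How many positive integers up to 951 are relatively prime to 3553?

3553 = 11·17·19. Inclusion–exclusion on these primes:
951 − ⌊951/11⌋ − ⌊951/17⌋ − ⌊951/19⌋ + ⌊951/187⌋ + ⌊951/209⌋ + ⌊951/323⌋ − ⌊951/3553⌋ = 771

771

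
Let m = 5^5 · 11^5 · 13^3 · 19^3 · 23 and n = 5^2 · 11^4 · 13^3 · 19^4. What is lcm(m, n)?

max exponent per prime: 5^5 · 11^5 · 13^3 · 19^4 · 23 = 3314253657450003125

3314253657450003125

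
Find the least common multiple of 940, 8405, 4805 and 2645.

940 = 2² · 5 · 47; 8405 = 5 · 41²; 4805 = 5 · 31²; 2645 = 5 · 23²
lcm takes max exponent of each prime: 2² · 5 · 23² · 31² · 41² · 47 = 803294191660

803294191660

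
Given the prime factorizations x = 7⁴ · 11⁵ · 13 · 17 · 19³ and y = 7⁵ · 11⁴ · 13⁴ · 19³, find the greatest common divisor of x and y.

3134491206847

min exponent per shared prime: 7⁴ · 11⁴ · 13 · 19³ = 3134491206847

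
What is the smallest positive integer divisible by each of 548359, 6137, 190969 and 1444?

lcm(548359, 6137) = 548359·6137/gcd = 3365279183/361 = 9322103
lcm(9322103, 190969) = 9322103·190969/gcd = 1780232687807/361 = 4931392487
lcm(4931392487, 1444) = 4931392487·1444/gcd = 7120930751228/361 = 19725569948

19725569948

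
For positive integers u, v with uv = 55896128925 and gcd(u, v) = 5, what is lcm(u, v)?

For any two positive integers, gcd × lcm equals their product. Hence lcm = 55896128925 / 5 = 11179225785.

11179225785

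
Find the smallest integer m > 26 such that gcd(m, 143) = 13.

Multiples of 13 above 26: 13·3, 13·4, … . Need the cofactor coprime to 143/13 = 11.
Checking s = 3, 4, … the first with gcd(s, 11) = 1 is s = 3, giving 39.

39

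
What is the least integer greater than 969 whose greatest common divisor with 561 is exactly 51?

Multiples of 51 above 969: 51·20, 51·21, … . Need the cofactor coprime to 561/51 = 11.
Checking s = 20, 21, … the first with gcd(s, 11) = 1 is s = 20, giving 1020.

1020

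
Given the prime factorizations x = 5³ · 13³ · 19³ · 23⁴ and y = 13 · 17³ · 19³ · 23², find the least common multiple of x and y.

2589756793499594875

max exponent per prime: 5³ · 13³ · 17³ · 19³ · 23⁴ = 2589756793499594875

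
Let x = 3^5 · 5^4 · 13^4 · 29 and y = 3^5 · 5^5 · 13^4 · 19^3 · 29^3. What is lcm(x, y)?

max exponent per prime: 3^5 · 5^5 · 13^4 · 19^3 · 29^3 = 3628143877252415625

3628143877252415625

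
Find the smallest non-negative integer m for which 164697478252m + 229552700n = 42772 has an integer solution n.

5561

gcd(164697478252, 229552700) = 1156 (Euclid: 164697478252 = 717·229552700 + 108192352; 229552700 = 2·108192352 + 13167996; 108192352 = 8·13167996 + 2848384; 13167996 = 4·2848384 + 1774460; 2848384 = 1·1774460 + 1073924; 1774460 = 1·1073924 + 700536; 1073924 = 1·700536 + 373388; 700536 = 1·373388 + 327148; 373388 = 1·327148 + 46240; 327148 = 7·46240 + 3468; 46240 = 13·3468 + 1156; 3468 = 3·1156 + 0), and 1156 | 42772.
Extended Euclid: 164697478252·(64553) + 229552700·(-46314926) = 1156. Scale by 37: m₀ = 2388461.
General solution m = m₀ + 198575t; reducing mod 198575 gives m = 5561 (and n = -3989858).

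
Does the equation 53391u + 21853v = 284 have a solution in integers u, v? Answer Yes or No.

No

By Bézout, 53391u + 21853v = 284 has integer solutions iff gcd(53391, 21853) | 284.
Euclid: 53391 = 2·21853 + 9685; 21853 = 2·9685 + 2483; 9685 = 3·2483 + 2236; 2483 = 1·2236 + 247; 2236 = 9·247 + 13; 247 = 19·13 + 0. gcd = 13; 284 mod 13 = 11. No.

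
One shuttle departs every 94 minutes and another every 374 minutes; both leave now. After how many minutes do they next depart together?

gcd first: 374 = 3·94 + 92; 94 = 1·92 + 2; 92 = 46·2 + 0 → gcd = 2
lcm = 94·374/gcd = 35156/2 = 17578

17578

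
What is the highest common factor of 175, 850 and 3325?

25

gcd(175, 850): 850 = 4·175 + 150; 175 = 1·150 + 25; 150 = 6·25 + 0 → 25
gcd(25, 3325): 3325 = 133·25 + 0 → 25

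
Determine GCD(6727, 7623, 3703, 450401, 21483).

7

gcd(6727, 7623): 7623 = 1·6727 + 896; 6727 = 7·896 + 455; 896 = 1·455 + 441; 455 = 1·441 + 14; 441 = 31·14 + 7; 14 = 2·7 + 0 → 7
gcd(7, 3703): 3703 = 529·7 + 0 → 7
gcd(7, 450401): 450401 = 64343·7 + 0 → 7
gcd(7, 21483): 21483 = 3069·7 + 0 → 7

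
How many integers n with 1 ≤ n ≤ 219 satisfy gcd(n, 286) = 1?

93

Prime factors of 286: 2, 11, 13. Count integers ≤ 219 divisible by none of them.
By inclusion–exclusion: 219 − ⌊219/2⌋ − ⌊219/11⌋ − ⌊219/13⌋ + ⌊219/22⌋ + ⌊219/26⌋ + ⌊219/143⌋ − ⌊219/286⌋ = 93.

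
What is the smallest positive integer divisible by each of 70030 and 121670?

852055010

gcd first: 121670 = 1·70030 + 51640; 70030 = 1·51640 + 18390; 51640 = 2·18390 + 14860; 18390 = 1·14860 + 3530; 14860 = 4·3530 + 740; 3530 = 4·740 + 570; 740 = 1·570 + 170; 570 = 3·170 + 60; 170 = 2·60 + 50; 60 = 1·50 + 10; 50 = 5·10 + 0 → gcd = 10
lcm = 70030·121670/gcd = 8520550100/10 = 852055010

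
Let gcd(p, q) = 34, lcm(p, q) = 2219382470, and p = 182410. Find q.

Using pq = gcd(p,q)·lcm(p,q) = 34·2219382470 = 75459003980, we get q = 75459003980/182410 = 413678.

413678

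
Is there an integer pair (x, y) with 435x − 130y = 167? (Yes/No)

gcd(435, 130): 435 = 3·130 + 45; 130 = 2·45 + 40; 45 = 1·40 + 5; 40 = 8·5 + 0 → 5
5 does not divide 167, so a solution does not exist.

No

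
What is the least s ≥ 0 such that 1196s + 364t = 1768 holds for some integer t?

3

Euclid: 1196 = 3·364 + 104; 364 = 3·104 + 52; 104 = 2·52 + 0 → gcd = 52; 1768 = 52·34.
Back-substitution yields 1196·(-3) + 364·(10) = 52, so one solution is s = -3·34 = -102, t = 10·34 = 340.
Solutions in s differ by 364/52 = 7; the one in [0, 7) is -102 mod 7 = 3.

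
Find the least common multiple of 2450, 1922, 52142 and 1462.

2450 = 2 · 5² · 7²; 1922 = 2 · 31²; 52142 = 2 · 29² · 31; 1462 = 2 · 17 · 43
lcm takes max exponent of each prime: 2 · 5² · 7² · 17 · 29² · 31² · 43 = 1447447580950

1447447580950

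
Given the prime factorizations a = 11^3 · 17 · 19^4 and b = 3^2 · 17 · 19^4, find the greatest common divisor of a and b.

2215457

min exponent per shared prime: 17 · 19^4 = 2215457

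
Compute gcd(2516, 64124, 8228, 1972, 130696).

68

2516 = 2² · 17 · 37; 64124 = 2² · 17 · 23 · 41; 8228 = 2² · 11² · 17; 1972 = 2² · 17 · 29; 130696 = 2³ · 17 · 31²
gcd takes min exponent of each prime: 2² · 17 = 68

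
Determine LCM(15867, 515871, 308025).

723883083975

15867 = 3² · 41 · 43; 515871 = 3² · 31 · 43²; 308025 = 3² · 5² · 37²
lcm takes max exponent of each prime: 3² · 5² · 31 · 37² · 41 · 43² = 723883083975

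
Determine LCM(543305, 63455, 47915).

36445442705

543305 = 5 · 7 · 19² · 43; 63455 = 5 · 7³ · 37; 47915 = 5 · 7 · 37²
lcm takes max exponent of each prime: 5 · 7³ · 19² · 37² · 43 = 36445442705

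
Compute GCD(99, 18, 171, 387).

99 = 3² · 11; 18 = 2 · 3²; 171 = 3² · 19; 387 = 3² · 43
gcd takes min exponent of each prime: 3² = 9

9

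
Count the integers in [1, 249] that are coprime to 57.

157

57 = 3·19. Inclusion–exclusion on these primes:
249 − ⌊249/3⌋ − ⌊249/19⌋ + ⌊249/57⌋ = 157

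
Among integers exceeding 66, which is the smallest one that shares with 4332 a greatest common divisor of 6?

78

4332 = 6·722. Any t with gcd(t, 4332) = 6 is a multiple of 6, say 6s, with s coprime to 722.
Need s > 66/6, so s ≥ 12. First s ≥ 12 with gcd(s, 722) = 1 is s = 13. Thus t = 6·13 = 78.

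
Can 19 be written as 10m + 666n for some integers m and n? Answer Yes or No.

No

gcd(10, 666): 666 = 66·10 + 6; 10 = 1·6 + 4; 6 = 1·4 + 2; 4 = 2·2 + 0 → 2
2 does not divide 19, so a solution does not exist.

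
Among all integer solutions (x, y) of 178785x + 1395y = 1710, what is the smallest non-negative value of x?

20

Reduce mod 1395: 178785x ≡ 1710 (mod 1395). With g = gcd(178785, 1395) = 45 dividing 1710, divide through: 3973x ≡ 38 (mod 31).
Since gcd(3973, 31) = 1, x ≡ 38·(3973)⁻¹ ≡ 20 (mod 31). Smallest non-negative: 20.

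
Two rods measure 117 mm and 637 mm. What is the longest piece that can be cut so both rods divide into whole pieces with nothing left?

117 = 3² · 13
637 = 7² · 13
Common: 13 = 13

13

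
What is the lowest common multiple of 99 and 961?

gcd first: 961 = 9·99 + 70; 99 = 1·70 + 29; 70 = 2·29 + 12; 29 = 2·12 + 5; 12 = 2·5 + 2; 5 = 2·2 + 1; 2 = 2·1 + 0 → gcd = 1
lcm = 99·961/gcd = 95139/1 = 95139

95139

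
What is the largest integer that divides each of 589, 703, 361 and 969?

gcd(589, 703): 703 = 1·589 + 114; 589 = 5·114 + 19; 114 = 6·19 + 0 → 19
gcd(19, 361): 361 = 19·19 + 0 → 19
gcd(19, 969): 969 = 51·19 + 0 → 19

19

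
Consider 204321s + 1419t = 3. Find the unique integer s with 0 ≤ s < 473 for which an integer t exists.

Reduce mod 1419: 204321s ≡ 3 (mod 1419). With g = gcd(204321, 1419) = 3 dividing 3, divide through: 68107s ≡ 1 (mod 473).
Since gcd(68107, 473) = 1, s ≡ 1·(68107)⁻¹ ≡ 189 (mod 473). Smallest non-negative: 189.

189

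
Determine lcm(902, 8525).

699050

902 = 2 · 11 · 41; 8525 = 5² · 11 · 31
max exponents: 2 · 5² · 11 · 31 · 41 = 699050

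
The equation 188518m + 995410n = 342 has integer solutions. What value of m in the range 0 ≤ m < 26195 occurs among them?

Euclid: 995410 = 5·188518 + 52820; 188518 = 3·52820 + 30058; 52820 = 1·30058 + 22762; 30058 = 1·22762 + 7296; 22762 = 3·7296 + 874; 7296 = 8·874 + 304; 874 = 2·304 + 266; 304 = 1·266 + 38; 266 = 7·38 + 0 → gcd = 38; 342 = 38·9.
Back-substitution yields 188518·(3411) + 995410·(-646) = 38, so one solution is m = 3411·9 = 30699, n = -646·9 = -5814.
Solutions in m differ by 995410/38 = 26195; the one in [0, 26195) is 30699 mod 26195 = 4504.

4504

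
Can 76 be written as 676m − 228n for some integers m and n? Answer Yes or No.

Yes

gcd(676, 228): 676 = 2·228 + 220; 228 = 1·220 + 8; 220 = 27·8 + 4; 8 = 2·4 + 0 → 4
4 divides 76, so a solution exists.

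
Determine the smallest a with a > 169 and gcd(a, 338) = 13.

Multiples of 13 above 169: 13·14, 13·15, … . Need the cofactor coprime to 338/13 = 26.
Checking s = 14, 15, … the first with gcd(s, 26) = 1 is s = 15, giving 195.

195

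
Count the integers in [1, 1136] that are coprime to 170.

428

Prime factors of 170: 2, 5, 17. Count integers ≤ 1136 divisible by none of them.
By inclusion–exclusion: 1136 − ⌊1136/2⌋ − ⌊1136/5⌋ − ⌊1136/17⌋ + ⌊1136/10⌋ + ⌊1136/34⌋ + ⌊1136/85⌋ − ⌊1136/170⌋ = 428.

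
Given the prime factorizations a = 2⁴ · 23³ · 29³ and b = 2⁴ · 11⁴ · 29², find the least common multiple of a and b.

max exponent per prime: 2⁴ · 11⁴ · 23³ · 29³ = 69513351028528

69513351028528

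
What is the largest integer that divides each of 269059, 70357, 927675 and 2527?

269059 = 7² · 17² · 19; 70357 = 7 · 19 · 23²; 927675 = 3² · 5² · 7 · 19 · 31; 2527 = 7 · 19²
gcd takes min exponent of each prime: 7 · 19 = 133

133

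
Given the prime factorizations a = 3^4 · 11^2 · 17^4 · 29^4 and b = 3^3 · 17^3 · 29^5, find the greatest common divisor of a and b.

min exponent per shared prime: 3^3 · 17^3 · 29^4 = 93821531931

93821531931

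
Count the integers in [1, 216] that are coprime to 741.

125

Prime factors of 741: 3, 13, 19. Count integers ≤ 216 divisible by none of them.
By inclusion–exclusion: 216 − ⌊216/3⌋ − ⌊216/13⌋ − ⌊216/19⌋ + ⌊216/39⌋ + ⌊216/57⌋ + ⌊216/247⌋ − ⌊216/741⌋ = 125.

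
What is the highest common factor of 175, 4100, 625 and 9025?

175 = 5² · 7; 4100 = 2² · 5² · 41; 625 = 5⁴; 9025 = 5² · 19²
gcd takes min exponent of each prime: 5² = 25

25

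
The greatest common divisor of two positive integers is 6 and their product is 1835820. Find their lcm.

305970

For any two positive integers, gcd × lcm equals their product. Hence lcm = 1835820 / 6 = 305970.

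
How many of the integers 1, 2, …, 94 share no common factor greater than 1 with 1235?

1235 = 5·13·19. Inclusion–exclusion on these primes:
94 − ⌊94/5⌋ − ⌊94/13⌋ − ⌊94/19⌋ + ⌊94/65⌋ + ⌊94/95⌋ + ⌊94/247⌋ − ⌊94/1235⌋ = 66

66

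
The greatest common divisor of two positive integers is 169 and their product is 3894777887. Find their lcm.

23046023

For any two positive integers, gcd × lcm equals their product. Hence lcm = 3894777887 / 169 = 23046023.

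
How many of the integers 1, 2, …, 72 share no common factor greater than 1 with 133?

59

133 = 7·19. Inclusion–exclusion on these primes:
72 − ⌊72/7⌋ − ⌊72/19⌋ + ⌊72/133⌋ = 59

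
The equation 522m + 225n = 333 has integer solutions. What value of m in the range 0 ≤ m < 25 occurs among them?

Euclid: 522 = 2·225 + 72; 225 = 3·72 + 9; 72 = 8·9 + 0 → gcd = 9; 333 = 9·37.
Back-substitution yields 522·(-3) + 225·(7) = 9, so one solution is m = -3·37 = -111, n = 7·37 = 259.
Solutions in m differ by 225/9 = 25; the one in [0, 25) is -111 mod 25 = 14.

14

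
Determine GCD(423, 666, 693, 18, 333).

9

gcd(423, 666): 666 = 1·423 + 243; 423 = 1·243 + 180; 243 = 1·180 + 63; 180 = 2·63 + 54; 63 = 1·54 + 9; 54 = 6·9 + 0 → 9
gcd(9, 693): 693 = 77·9 + 0 → 9
gcd(9, 18): 18 = 2·9 + 0 → 9
gcd(9, 333): 333 = 37·9 + 0 → 9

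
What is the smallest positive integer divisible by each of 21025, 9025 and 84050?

21025 = 5² · 29²; 9025 = 5² · 19²; 84050 = 2 · 5² · 41²
lcm takes max exponent of each prime: 2 · 5² · 19² · 29² · 41² = 25517664050

25517664050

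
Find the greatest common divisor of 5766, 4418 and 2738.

5766 = 2 · 3 · 31²; 4418 = 2 · 47²; 2738 = 2 · 37²
gcd takes min exponent of each prime: 2 = 2

2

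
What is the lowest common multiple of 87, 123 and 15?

17835

lcm(87, 123) = 87·123/gcd = 10701/3 = 3567
lcm(3567, 15) = 3567·15/gcd = 53505/3 = 17835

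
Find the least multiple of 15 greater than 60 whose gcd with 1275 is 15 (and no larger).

Multiples of 15 above 60: 15·5, 15·6, … . Need the cofactor coprime to 1275/15 = 85.
Checking s = 5, 6, … the first with gcd(s, 85) = 1 is s = 6, giving 90.

90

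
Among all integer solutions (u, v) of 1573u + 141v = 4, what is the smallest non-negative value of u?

Reduce mod 141: 1573u ≡ 4 (mod 141). With g = gcd(1573, 141) = 1 dividing 4, divide through: 1573u ≡ 4 (mod 141).
Since gcd(1573, 141) = 1, u ≡ 4·(1573)⁻¹ ≡ 13 (mod 141). Smallest non-negative: 13.

13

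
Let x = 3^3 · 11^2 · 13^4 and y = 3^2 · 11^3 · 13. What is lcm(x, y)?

max exponent per prime: 3^3 · 11^3 · 13^4 = 1026396657

1026396657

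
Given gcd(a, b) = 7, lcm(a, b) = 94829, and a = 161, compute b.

Using ab = gcd(a,b)·lcm(a,b) = 7·94829 = 663803, we get b = 663803/161 = 4123.

4123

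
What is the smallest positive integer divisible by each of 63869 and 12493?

63869 = 13 · 17³; 12493 = 13 · 31²
max exponents: 13 · 17³ · 31² = 61378109

61378109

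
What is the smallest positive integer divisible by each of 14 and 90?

14 = 2 · 7; 90 = 2 · 3² · 5
max exponents: 2 · 3² · 5 · 7 = 630

630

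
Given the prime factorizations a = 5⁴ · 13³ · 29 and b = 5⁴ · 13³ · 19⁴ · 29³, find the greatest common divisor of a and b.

min exponent per shared prime: 5⁴ · 13³ · 29 = 39820625

39820625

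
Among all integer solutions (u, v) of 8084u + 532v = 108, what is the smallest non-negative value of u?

88

Reduce mod 532: 8084u ≡ 108 (mod 532). With g = gcd(8084, 532) = 4 dividing 108, divide through: 2021u ≡ 27 (mod 133).
Since gcd(2021, 133) = 1, u ≡ 27·(2021)⁻¹ ≡ 88 (mod 133). Smallest non-negative: 88.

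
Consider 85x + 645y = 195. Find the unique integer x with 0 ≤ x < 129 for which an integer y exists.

63

Euclid: 645 = 7·85 + 50; 85 = 1·50 + 35; 50 = 1·35 + 15; 35 = 2·15 + 5; 15 = 3·5 + 0 → gcd = 5; 195 = 5·39.
Back-substitution yields 85·(38) + 645·(-5) = 5, so one solution is x = 38·39 = 1482, y = -5·39 = -195.
Solutions in x differ by 645/5 = 129; the one in [0, 129) is 1482 mod 129 = 63.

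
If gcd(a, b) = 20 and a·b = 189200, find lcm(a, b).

gcd·lcm = product, so lcm = 189200/20 = 9460.

9460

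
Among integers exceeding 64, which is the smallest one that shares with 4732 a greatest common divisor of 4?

Multiples of 4 above 64: 4·17, 4·18, … . Need the cofactor coprime to 4732/4 = 1183.
Checking s = 17, 18, … the first with gcd(s, 1183) = 1 is s = 17, giving 68.

68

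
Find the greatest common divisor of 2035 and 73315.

55

Euclid: 73315 = 36·2035 + 55; 2035 = 37·55 + 0. Last nonzero remainder: 55.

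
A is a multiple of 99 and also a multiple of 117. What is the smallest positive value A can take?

1287

99 = 3² · 11; 117 = 3² · 13
max exponents: 3² · 11 · 13 = 1287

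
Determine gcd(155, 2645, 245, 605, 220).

5

gcd(155, 2645): 2645 = 17·155 + 10; 155 = 15·10 + 5; 10 = 2·5 + 0 → 5
gcd(5, 245): 245 = 49·5 + 0 → 5
gcd(5, 605): 605 = 121·5 + 0 → 5
gcd(5, 220): 220 = 44·5 + 0 → 5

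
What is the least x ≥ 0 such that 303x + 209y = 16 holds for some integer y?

Euclid: 303 = 1·209 + 94; 209 = 2·94 + 21; 94 = 4·21 + 10; 21 = 2·10 + 1; 10 = 10·1 + 0 → gcd = 1; 16 = 1·16.
Back-substitution yields 303·(-20) + 209·(29) = 1, so one solution is x = -20·16 = -320, y = 29·16 = 464.
Solutions in x differ by 209/1 = 209; the one in [0, 209) is -320 mod 209 = 98.

98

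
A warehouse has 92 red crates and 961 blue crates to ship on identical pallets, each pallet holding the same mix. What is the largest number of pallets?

Euclid: 961 = 10·92 + 41; 92 = 2·41 + 10; 41 = 4·10 + 1; 10 = 10·1 + 0. Last nonzero remainder: 1.

1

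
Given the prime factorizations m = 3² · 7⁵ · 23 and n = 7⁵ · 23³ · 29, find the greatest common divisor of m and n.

min exponent per shared prime: 7⁵ · 23 = 386561

386561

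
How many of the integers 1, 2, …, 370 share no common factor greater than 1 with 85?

279

Prime factors of 85: 5, 17. Count integers ≤ 370 divisible by none of them.
By inclusion–exclusion: 370 − ⌊370/5⌋ − ⌊370/17⌋ + ⌊370/85⌋ = 279.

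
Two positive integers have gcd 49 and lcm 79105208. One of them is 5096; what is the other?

p·q = gcd·lcm = 49·79105208 = 3876155192, so q = 3876155192/5096 = 760627.

760627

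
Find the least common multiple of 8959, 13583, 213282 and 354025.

8959 = 17² · 31; 13583 = 17² · 47; 213282 = 2 · 3² · 17² · 41; 354025 = 5² · 7² · 17²
lcm takes max exponent of each prime: 2 · 3² · 5² · 7² · 17² · 31 · 41 · 47 = 380671045650

380671045650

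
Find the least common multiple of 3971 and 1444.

15884

3971 = 11 · 19²; 1444 = 2² · 19²
max exponents: 2² · 11 · 19² = 15884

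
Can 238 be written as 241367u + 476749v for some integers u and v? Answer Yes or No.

By Bézout, 241367u + 476749v = 238 has integer solutions iff gcd(241367, 476749) | 238.
Euclid: 476749 = 1·241367 + 235382; 241367 = 1·235382 + 5985; 235382 = 39·5985 + 1967; 5985 = 3·1967 + 84; 1967 = 23·84 + 35; 84 = 2·35 + 14; 35 = 2·14 + 7; 14 = 2·7 + 0. gcd = 7; 238 mod 7 = 0. Yes.

Yes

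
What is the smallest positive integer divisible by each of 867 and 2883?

833187

gcd first: 2883 = 3·867 + 282; 867 = 3·282 + 21; 282 = 13·21 + 9; 21 = 2·9 + 3; 9 = 3·3 + 0 → gcd = 3
lcm = 867·2883/gcd = 2499561/3 = 833187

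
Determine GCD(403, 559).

403 = 13 · 31
559 = 13 · 43
Common: 13 = 13

13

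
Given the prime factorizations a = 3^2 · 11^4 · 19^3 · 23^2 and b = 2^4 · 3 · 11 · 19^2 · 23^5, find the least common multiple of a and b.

max exponent per prime: 2^4 · 3^2 · 11^4 · 19^3 · 23^5 = 93075036601293648

93075036601293648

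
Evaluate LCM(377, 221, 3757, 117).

980577

377 = 13 · 29; 221 = 13 · 17; 3757 = 13 · 17²; 117 = 3² · 13
lcm takes max exponent of each prime: 3² · 13 · 17² · 29 = 980577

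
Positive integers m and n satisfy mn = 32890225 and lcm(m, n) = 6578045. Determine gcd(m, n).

5

From gcd × lcm = mn: gcd = 32890225 / 6578045 = 5.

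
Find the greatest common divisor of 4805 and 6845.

5

Euclid: 6845 = 1·4805 + 2040; 4805 = 2·2040 + 725; 2040 = 2·725 + 590; 725 = 1·590 + 135; 590 = 4·135 + 50; 135 = 2·50 + 35; 50 = 1·35 + 15; 35 = 2·15 + 5; 15 = 3·5 + 0. Last nonzero remainder: 5.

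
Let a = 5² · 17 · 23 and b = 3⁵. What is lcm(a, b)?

2375325

max exponent per prime: 3⁵ · 5² · 17 · 23 = 2375325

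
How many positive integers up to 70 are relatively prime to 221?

221 = 13·17. Inclusion–exclusion on these primes:
70 − ⌊70/13⌋ − ⌊70/17⌋ + ⌊70/221⌋ = 61

61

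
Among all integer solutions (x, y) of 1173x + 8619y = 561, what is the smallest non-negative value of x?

Euclid: 8619 = 7·1173 + 408; 1173 = 2·408 + 357; 408 = 1·357 + 51; 357 = 7·51 + 0 → gcd = 51; 561 = 51·11.
Back-substitution yields 1173·(-22) + 8619·(3) = 51, so one solution is x = -22·11 = -242, y = 3·11 = 33.
Solutions in x differ by 8619/51 = 169; the one in [0, 169) is -242 mod 169 = 96.

96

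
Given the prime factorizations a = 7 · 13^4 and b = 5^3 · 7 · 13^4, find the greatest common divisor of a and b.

199927

min exponent per shared prime: 7 · 13^4 = 199927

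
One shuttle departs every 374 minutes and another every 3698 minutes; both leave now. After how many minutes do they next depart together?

gcd first: 3698 = 9·374 + 332; 374 = 1·332 + 42; 332 = 7·42 + 38; 42 = 1·38 + 4; 38 = 9·4 + 2; 4 = 2·2 + 0 → gcd = 2
lcm = 374·3698/gcd = 1383052/2 = 691526

691526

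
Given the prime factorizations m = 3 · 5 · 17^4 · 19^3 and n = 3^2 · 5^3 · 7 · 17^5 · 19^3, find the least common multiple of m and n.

max exponent per prime: 3^2 · 5^3 · 7 · 17^5 · 19^3 = 76693043408625

76693043408625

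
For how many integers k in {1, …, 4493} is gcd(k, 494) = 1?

1965

494 = 2·13·19. Inclusion–exclusion on these primes:
4493 − ⌊4493/2⌋ − ⌊4493/13⌋ − ⌊4493/19⌋ + ⌊4493/26⌋ + ⌊4493/38⌋ + ⌊4493/247⌋ − ⌊4493/494⌋ = 1965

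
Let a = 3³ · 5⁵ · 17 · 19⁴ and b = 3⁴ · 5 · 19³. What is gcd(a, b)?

925965

min exponent per shared prime: 3³ · 5 · 19³ = 925965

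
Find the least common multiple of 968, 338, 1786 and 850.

62087253800

968 = 2³ · 11²; 338 = 2 · 13²; 1786 = 2 · 19 · 47; 850 = 2 · 5² · 17
lcm takes max exponent of each prime: 2³ · 5² · 11² · 13² · 17 · 19 · 47 = 62087253800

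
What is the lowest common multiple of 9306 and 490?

gcd first: 9306 = 18·490 + 486; 490 = 1·486 + 4; 486 = 121·4 + 2; 4 = 2·2 + 0 → gcd = 2
lcm = 9306·490/gcd = 4559940/2 = 2279970

2279970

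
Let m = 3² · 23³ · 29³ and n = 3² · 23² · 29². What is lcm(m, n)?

2670668667

max exponent per prime: 3² · 23³ · 29³ = 2670668667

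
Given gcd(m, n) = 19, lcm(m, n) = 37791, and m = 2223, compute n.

m·n = gcd·lcm = 19·37791 = 718029, so n = 718029/2223 = 323.

323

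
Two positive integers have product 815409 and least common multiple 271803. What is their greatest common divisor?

3

From gcd × lcm = uv: gcd = 815409 / 271803 = 3.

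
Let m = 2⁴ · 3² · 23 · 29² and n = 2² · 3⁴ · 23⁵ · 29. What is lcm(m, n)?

7015201944048

max exponent per prime: 2⁴ · 3⁴ · 23⁵ · 29² = 7015201944048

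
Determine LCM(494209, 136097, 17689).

lcm(494209, 136097) = 494209·136097/gcd = 67260362273/361 = 186316793
lcm(186316793, 17689) = 186316793·17689/gcd = 3295757751377/361 = 9129522857

9129522857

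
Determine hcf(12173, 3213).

7

12173 = 7 · 37 · 47
3213 = 3³ · 7 · 17
Common: 7 = 7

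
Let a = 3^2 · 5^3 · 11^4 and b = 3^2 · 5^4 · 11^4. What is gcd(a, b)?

min exponent per shared prime: 3^2 · 5^3 · 11^4 = 16471125

16471125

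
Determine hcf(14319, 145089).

9

14319 = 3² · 37 · 43
145089 = 3² · 7³ · 47
Common: 3² = 9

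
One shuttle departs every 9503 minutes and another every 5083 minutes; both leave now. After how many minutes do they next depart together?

gcd first: 9503 = 1·5083 + 4420; 5083 = 1·4420 + 663; 4420 = 6·663 + 442; 663 = 1·442 + 221; 442 = 2·221 + 0 → gcd = 221
lcm = 9503·5083/gcd = 48303749/221 = 218569

218569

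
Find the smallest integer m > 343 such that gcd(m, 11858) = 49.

441

11858 = 49·242. Any m with gcd(m, 11858) = 49 is a multiple of 49, say 49s, with s coprime to 242.
Need s > 343/49, so s ≥ 8. First s ≥ 8 with gcd(s, 242) = 1 is s = 9. Thus m = 49·9 = 441.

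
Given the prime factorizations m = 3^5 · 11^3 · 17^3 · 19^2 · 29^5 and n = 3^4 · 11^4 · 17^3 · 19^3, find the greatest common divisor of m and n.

191212834923

min exponent per shared prime: 3^4 · 11^3 · 17^3 · 19^2 = 191212834923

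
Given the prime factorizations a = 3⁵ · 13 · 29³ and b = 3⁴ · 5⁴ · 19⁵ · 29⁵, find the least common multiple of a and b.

100273837895103380625

max exponent per prime: 3⁵ · 5⁴ · 13 · 19⁵ · 29⁵ = 100273837895103380625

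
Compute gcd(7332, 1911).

Euclid: 7332 = 3·1911 + 1599; 1911 = 1·1599 + 312; 1599 = 5·312 + 39; 312 = 8·39 + 0. Last nonzero remainder: 39.

39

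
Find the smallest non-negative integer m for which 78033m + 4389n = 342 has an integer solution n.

gcd(78033, 4389) = 57 (Euclid: 78033 = 17·4389 + 3420; 4389 = 1·3420 + 969; 3420 = 3·969 + 513; 969 = 1·513 + 456; 513 = 1·456 + 57; 456 = 8·57 + 0), and 57 | 342.
Extended Euclid: 78033·(9) + 4389·(-160) = 57. Scale by 6: m₀ = 54.
General solution m = m₀ + 77t; reducing mod 77 gives m = 54 (and n = -960).

54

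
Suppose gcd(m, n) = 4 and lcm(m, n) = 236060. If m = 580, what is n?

m·n = gcd·lcm = 4·236060 = 944240, so n = 944240/580 = 1628.

1628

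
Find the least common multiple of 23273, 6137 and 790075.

lcm(23273, 6137) = 23273·6137/gcd = 142826401/17 = 8401553
lcm(8401553, 790075) = 8401553·790075/gcd = 6637856986475/17 = 390462175675

390462175675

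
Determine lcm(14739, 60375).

296622375

14739 = 3 · 17³; 60375 = 3 · 5³ · 7 · 23
max exponents: 3 · 5³ · 7 · 17³ · 23 = 296622375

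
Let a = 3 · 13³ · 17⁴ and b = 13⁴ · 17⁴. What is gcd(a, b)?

min exponent per shared prime: 13³ · 17⁴ = 183495637

183495637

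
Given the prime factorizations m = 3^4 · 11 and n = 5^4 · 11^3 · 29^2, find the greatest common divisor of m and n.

min exponent per shared prime: 11 = 11

11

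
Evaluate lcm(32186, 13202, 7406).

698082154

lcm(32186, 13202) = 32186·13202/gcd = 424919572/14 = 30351398
lcm(30351398, 7406) = 30351398·7406/gcd = 224782453588/322 = 698082154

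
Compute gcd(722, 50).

Euclid: 722 = 14·50 + 22; 50 = 2·22 + 6; 22 = 3·6 + 4; 6 = 1·4 + 2; 4 = 2·2 + 0. Last nonzero remainder: 2.

2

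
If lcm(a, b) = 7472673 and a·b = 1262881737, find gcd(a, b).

169

gcd·lcm = product, so gcd = 1262881737/7472673 = 169.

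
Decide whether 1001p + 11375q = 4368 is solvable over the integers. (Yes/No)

gcd(1001, 11375): 11375 = 11·1001 + 364; 1001 = 2·364 + 273; 364 = 1·273 + 91; 273 = 3·91 + 0 → 91
91 divides 4368, so a solution exists.

Yes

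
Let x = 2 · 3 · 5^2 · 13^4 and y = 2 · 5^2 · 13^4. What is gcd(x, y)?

min exponent per shared prime: 2 · 5^2 · 13^4 = 1428050

1428050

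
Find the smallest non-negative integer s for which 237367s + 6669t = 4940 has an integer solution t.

gcd(237367, 6669) = 247 (Euclid: 237367 = 35·6669 + 3952; 6669 = 1·3952 + 2717; 3952 = 1·2717 + 1235; 2717 = 2·1235 + 247; 1235 = 5·247 + 0), and 247 | 4940.
Extended Euclid: 237367·(-5) + 6669·(178) = 247. Scale by 20: s₀ = -100.
General solution s = s₀ + 27k; reducing mod 27 gives s = 8 (and t = -284).

8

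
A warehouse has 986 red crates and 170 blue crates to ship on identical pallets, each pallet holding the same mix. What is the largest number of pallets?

34

986 = 2 · 17 · 29
170 = 2 · 5 · 17
Common: 2 · 17 = 34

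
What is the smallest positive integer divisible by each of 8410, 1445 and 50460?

8410 = 2 · 5 · 29²; 1445 = 5 · 17²; 50460 = 2² · 3 · 5 · 29²
lcm takes max exponent of each prime: 2² · 3 · 5 · 17² · 29² = 14582940

14582940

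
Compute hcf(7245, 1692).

9

7245 = 3² · 5 · 7 · 23
1692 = 2² · 3² · 47
Common: 3² = 9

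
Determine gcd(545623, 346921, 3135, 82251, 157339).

gcd(545623, 346921): 545623 = 1·346921 + 198702; 346921 = 1·198702 + 148219; 198702 = 1·148219 + 50483; 148219 = 2·50483 + 47253; 50483 = 1·47253 + 3230; 47253 = 14·3230 + 2033; 3230 = 1·2033 + 1197; 2033 = 1·1197 + 836; 1197 = 1·836 + 361; 836 = 2·361 + 114; 361 = 3·114 + 19; 114 = 6·19 + 0 → 19
gcd(19, 3135): 3135 = 165·19 + 0 → 19
gcd(19, 82251): 82251 = 4329·19 + 0 → 19
gcd(19, 157339): 157339 = 8281·19 + 0 → 19

19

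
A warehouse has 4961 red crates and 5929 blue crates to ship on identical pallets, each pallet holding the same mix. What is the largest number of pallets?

121

Euclid: 5929 = 1·4961 + 968; 4961 = 5·968 + 121; 968 = 8·121 + 0. Last nonzero remainder: 121.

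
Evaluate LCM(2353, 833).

1960049

gcd first: 2353 = 2·833 + 687; 833 = 1·687 + 146; 687 = 4·146 + 103; 146 = 1·103 + 43; 103 = 2·43 + 17; 43 = 2·17 + 9; 17 = 1·9 + 8; 9 = 1·8 + 1; 8 = 8·1 + 0 → gcd = 1
lcm = 2353·833/gcd = 1960049/1 = 1960049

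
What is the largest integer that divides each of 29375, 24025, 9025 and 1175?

25

gcd(29375, 24025): 29375 = 1·24025 + 5350; 24025 = 4·5350 + 2625; 5350 = 2·2625 + 100; 2625 = 26·100 + 25; 100 = 4·25 + 0 → 25
gcd(25, 9025): 9025 = 361·25 + 0 → 25
gcd(25, 1175): 1175 = 47·25 + 0 → 25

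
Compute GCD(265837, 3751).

265837 = 11² · 13³
3751 = 11² · 31
Common: 11² = 121

121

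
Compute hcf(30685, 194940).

1805

Euclid: 194940 = 6·30685 + 10830; 30685 = 2·10830 + 9025; 10830 = 1·9025 + 1805; 9025 = 5·1805 + 0. Last nonzero remainder: 1805.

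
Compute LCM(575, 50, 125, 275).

lcm(575, 50) = 575·50/gcd = 28750/25 = 1150
lcm(1150, 125) = 1150·125/gcd = 143750/25 = 5750
lcm(5750, 275) = 5750·275/gcd = 1581250/25 = 63250

63250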